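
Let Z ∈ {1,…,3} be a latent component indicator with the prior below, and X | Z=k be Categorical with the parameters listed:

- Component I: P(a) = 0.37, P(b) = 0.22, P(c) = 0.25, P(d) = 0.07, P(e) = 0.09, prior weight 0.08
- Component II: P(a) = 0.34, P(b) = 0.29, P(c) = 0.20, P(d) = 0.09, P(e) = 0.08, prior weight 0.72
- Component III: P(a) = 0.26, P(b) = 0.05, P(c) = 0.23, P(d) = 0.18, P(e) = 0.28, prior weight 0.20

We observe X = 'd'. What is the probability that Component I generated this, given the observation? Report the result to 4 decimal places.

By Bayes' theorem, P(k | x) = π_k f_k(x) / Σ_j π_j f_j(x).
Evaluate each component's likelihood at the observed value:
  L_I = 0.07
  L_II = 0.09
  L_III = 0.18
Prior × likelihood for each component:
  π_I·L_I = 0.08 × 0.07 = 0.0056
  π_II·L_II = 0.72 × 0.09 = 0.0648
  π_III·L_III = 0.20 × 0.18 = 0.036
Sum: 0.0056 + 0.0648 + 0.036 = 0.1064
P(Component I | data) ≈ 0.0526

0.0526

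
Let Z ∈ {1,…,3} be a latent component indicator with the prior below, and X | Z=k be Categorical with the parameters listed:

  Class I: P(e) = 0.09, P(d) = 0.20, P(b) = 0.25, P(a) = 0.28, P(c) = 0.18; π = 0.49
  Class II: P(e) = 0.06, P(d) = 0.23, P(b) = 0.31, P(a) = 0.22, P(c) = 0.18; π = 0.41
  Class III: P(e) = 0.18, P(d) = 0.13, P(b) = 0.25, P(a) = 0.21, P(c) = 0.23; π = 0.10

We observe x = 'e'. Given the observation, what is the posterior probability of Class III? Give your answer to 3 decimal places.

0.208

P(component k | x) = π_k·f_k(x) / marginal(x), where marginal(x) = Σ_j π_j·f_j(x).
Evaluate each component's likelihood at the observed value:
  f_I = P(e | comp) = 0.09
  f_II = P(e | comp) = 0.06
  f_III = P(e | comp) = 0.18
Prior × likelihood for each component:
  π_I·f_I = 0.49 × 0.09 = 0.0441
  π_II·f_II = 0.41 × 0.06 = 0.0246
  π_III·f_III = 0.10 × 0.18 = 0.018
Normaliser: 0.0441 + 0.0246 + 0.018 = 0.0867
So the posterior for Class III is 0.018 / 0.0867 ≈ 0.208.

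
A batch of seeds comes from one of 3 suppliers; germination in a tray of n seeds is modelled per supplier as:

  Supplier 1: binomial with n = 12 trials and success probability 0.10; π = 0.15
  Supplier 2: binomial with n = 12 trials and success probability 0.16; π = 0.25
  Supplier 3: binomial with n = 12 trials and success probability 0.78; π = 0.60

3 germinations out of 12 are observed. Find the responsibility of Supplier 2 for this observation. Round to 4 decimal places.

Posterior ∝ prior × likelihood, so P(k | x) ∝ P(Z=k) f_k(x); normalise over all components.
Binomial probabilities:
  L_1 = 0.0852325
  L_2 = 0.187627
  L_3 = 0.000126041
Prior × likelihood for each component:
  P(Z=1)·L_1 = 0.15 × 0.0852325 = 0.0127849
  P(Z=2)·L_2 = 0.25 × 0.187627 = 0.0469068
  P(Z=3)·L_3 = 0.60 × 0.000126041 = 7.56244e-05
Denominator: 0.0127849 + 0.0469068 + 7.56244e-05 = 0.0597673
P(Supplier 2 | the observation) ≈ 0.7848

0.7848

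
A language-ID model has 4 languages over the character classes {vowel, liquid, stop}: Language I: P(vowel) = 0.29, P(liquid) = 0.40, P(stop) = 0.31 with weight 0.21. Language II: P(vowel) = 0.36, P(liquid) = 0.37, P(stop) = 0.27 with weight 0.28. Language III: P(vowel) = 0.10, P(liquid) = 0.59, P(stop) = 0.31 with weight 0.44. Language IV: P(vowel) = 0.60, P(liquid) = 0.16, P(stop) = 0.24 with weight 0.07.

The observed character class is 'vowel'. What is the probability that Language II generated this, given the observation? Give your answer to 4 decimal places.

Posterior ∝ prior × likelihood, so P(k | x) ∝ π_k f_k(x); normalise over all components.
Categorical probabilities:
  p_I = P(vowel | comp) = 0.29
  p_II = P(vowel | comp) = 0.36
  p_III = P(vowel | comp) = 0.10
  p_IV = P(vowel | comp) = 0.60
Prior × likelihood for each component:
  π_I·p_I = 0.21 × 0.29 = 0.0609
  π_II·p_II = 0.28 × 0.36 = 0.1008
  π_III·p_III = 0.44 × 0.1 = 0.044
  π_IV·p_IV = 0.07 × 0.6 = 0.042
Evidence: 0.0609 + 0.1008 + 0.044 + 0.042 = 0.2477
P(Language II | data) ≈ 0.4069

0.4069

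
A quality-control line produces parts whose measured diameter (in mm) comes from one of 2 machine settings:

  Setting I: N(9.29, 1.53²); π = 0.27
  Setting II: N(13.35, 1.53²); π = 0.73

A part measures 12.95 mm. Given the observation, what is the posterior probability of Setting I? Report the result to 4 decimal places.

The responsibility of component k is P(Z=k) f_k(x) divided by Σ_j P(Z=j) f_j(x).
Normal densities:
  f_I = (1/(1.53·√(2π)))·exp(−(12.95−9.29)²/(2·1.53²)) = 0.260747·exp(-2.86121) = 0.0149146
  f_II = (1/(1.53·√(2π)))·exp(−(12.95−13.35)²/(2·1.53²)) = 0.260747·exp(-0.03417) = 0.251986
Weight by the priors:
  P(Z=I)·f_I = 0.27 × 0.0149146 = 0.00402695
  P(Z=II)·f_II = 0.73 × 0.251986 = 0.18395
Evidence: 0.00402695 + 0.18395 = 0.187977
P(Setting I | 12.95 mm) = 0.00402695 / 0.187977 ≈ 0.0214

0.0214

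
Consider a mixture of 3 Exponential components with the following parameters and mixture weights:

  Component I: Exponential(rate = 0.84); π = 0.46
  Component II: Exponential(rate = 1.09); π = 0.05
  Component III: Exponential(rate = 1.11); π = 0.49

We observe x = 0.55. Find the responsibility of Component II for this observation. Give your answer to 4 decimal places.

0.0526

Posterior ∝ prior × likelihood, so P(k | x) ∝ w_k f_k(x); normalise over all components.
Component likelihoods at x = 0.55:
  p_I = 0.529219
  p_II = 0.598504
  p_III = 0.602818
Unnormalised posteriors:
  w_I·p_I = 0.46 × 0.529219 = 0.243441
  w_II·p_II = 0.05 × 0.598504 = 0.0299252
  w_III·p_III = 0.49 × 0.602818 = 0.295381
Sum: 0.243441 + 0.0299252 + 0.295381 = 0.568747
P(Component II | the observation) = 0.0299252 / 0.568747 ≈ 0.0526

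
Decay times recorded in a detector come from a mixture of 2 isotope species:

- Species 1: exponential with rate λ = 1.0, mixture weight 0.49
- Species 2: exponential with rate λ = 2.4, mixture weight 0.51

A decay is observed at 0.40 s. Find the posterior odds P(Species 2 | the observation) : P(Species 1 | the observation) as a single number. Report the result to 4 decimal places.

1.4269

Posterior odds = (π_i f_i(x)) / (π_j f_j(x)); the normalising sum cancels.
Component likelihoods at x = 0.40 s:
  L_1 = 1.0·e^(−1.0·0.40) = 1.0·e^(−0.4000) = 0.67032
  L_2 = 2.4·e^(−2.4·0.40) = 2.4·e^(−0.9600) = 0.918943
Odds = (0.51/0.49) × (0.918943/0.67032) = 1.04082 × 1.3709 ≈ 1.4269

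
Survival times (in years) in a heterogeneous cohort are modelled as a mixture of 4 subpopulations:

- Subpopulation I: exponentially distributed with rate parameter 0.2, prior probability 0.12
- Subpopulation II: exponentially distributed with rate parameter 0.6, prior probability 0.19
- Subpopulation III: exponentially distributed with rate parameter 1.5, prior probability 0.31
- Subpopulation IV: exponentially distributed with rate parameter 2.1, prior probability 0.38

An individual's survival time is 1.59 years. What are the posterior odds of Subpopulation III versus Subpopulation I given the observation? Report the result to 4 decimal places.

The posterior odds equal the prior odds times the likelihood ratio: (w_i/w_j)·(f_i(x)/f_j(x)).
Exponential densities:
  p_I = 0.2·e^(−0.2·1.59) = 0.2·e^(−0.3180) = 0.145521
  p_II = 0.6·e^(−0.6·1.59) = 0.6·e^(−0.9540) = 0.231118
  p_III = 1.5·e^(−1.5·1.59) = 1.5·e^(−2.3850) = 0.138133
  p_IV = 2.1·e^(−2.1·1.59) = 2.1·e^(−3.3390) = 0.0744921
Posterior odds = (w_III·p_III) / (w_I·p_I) = (0.31·0.138133) / (0.12·0.145521) = 0.0428214 / 0.0174625 ≈ 2.4522

2.4522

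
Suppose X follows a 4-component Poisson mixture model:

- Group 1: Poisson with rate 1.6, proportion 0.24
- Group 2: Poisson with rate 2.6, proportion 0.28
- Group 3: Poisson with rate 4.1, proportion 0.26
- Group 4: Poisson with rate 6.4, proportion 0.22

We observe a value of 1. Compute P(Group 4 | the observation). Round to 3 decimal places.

0.015

Posterior ∝ prior × likelihood, so P(k | x) ∝ π_k f_k(x); normalise over all components.
Poisson probabilities:
  L_1 = e^(−1.6)·1.6^1/1! = 0.323034
  L_2 = e^(−2.6)·2.6^1/1! = 0.193111
  L_3 = e^(−4.1)·4.1^1/1! = 0.067948
  L_4 = e^(−6.4)·6.4^1/1! = 0.010634
Unnormalised posteriors:
  π_1·L_1 = 0.24 × 0.323034 = 0.0775283
  π_2·L_2 = 0.28 × 0.193111 = 0.0540712
  π_3·L_3 = 0.26 × 0.067948 = 0.0176665
  π_4·L_4 = 0.22 × 0.010634 = 0.00233947
Denominator: 0.0775283 + 0.0540712 + 0.0176665 + 0.00233947 = 0.151605
So the posterior for Group 4 is 0.00233947 / 0.151605 ≈ 0.015.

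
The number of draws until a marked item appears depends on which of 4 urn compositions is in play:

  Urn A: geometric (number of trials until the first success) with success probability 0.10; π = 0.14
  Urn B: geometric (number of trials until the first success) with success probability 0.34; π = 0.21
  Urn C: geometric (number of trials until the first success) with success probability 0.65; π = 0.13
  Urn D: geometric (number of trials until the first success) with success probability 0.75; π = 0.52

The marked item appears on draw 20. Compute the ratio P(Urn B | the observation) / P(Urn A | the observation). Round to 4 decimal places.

0.0141

The posterior odds equal the prior odds times the likelihood ratio: (w_i/w_j)·(f_i(x)/f_j(x)).
Geometric probabilities:
  p_A = 0.0135085
  p_B = 0.000126711
  p_C = 1.41321e-09
  p_D = 2.72848e-12
Posterior odds = (w_B·p_B) / (w_A·p_A) = (0.21·0.000126711) / (0.14·0.0135085) = 2.66093e-05 / 0.00189119 ≈ 0.0141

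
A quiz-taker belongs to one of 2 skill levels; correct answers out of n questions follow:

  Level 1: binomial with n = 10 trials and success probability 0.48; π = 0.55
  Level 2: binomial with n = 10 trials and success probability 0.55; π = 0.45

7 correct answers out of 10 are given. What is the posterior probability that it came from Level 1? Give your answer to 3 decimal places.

0.421

Posterior ∝ prior × likelihood, so P(k | x) ∝ π_k f_k(x); normalise over all components.
Binomial probabilities:
  p_1 = 0.0990558
  p_2 = 0.166478
Unnormalised posteriors:
  π_1·p_1 = 0.55 × 0.0990558 = 0.0544807
  π_2·p_2 = 0.45 × 0.166478 = 0.0749152
Sum: 0.0544807 + 0.0749152 = 0.129396
Responsibility of Level 1: 0.0544807 / 0.129396 ≈ 0.421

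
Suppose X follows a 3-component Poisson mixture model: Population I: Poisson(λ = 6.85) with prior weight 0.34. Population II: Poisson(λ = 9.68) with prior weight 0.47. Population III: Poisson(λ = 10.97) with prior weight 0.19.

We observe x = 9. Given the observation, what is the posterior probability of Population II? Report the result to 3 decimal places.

0.530

The responsibility of component k is π_k f_k(x) divided by Σ_j π_j f_j(x).
Evaluate each component's likelihood at the observed value:
  f_I = e^(−6.85)·6.85^9/9! = 0.0969471
  f_II = e^(−9.68)·9.68^9/9! = 0.128571
  f_III = e^(−10.97)·10.97^9/9! = 0.109115
Unnormalised posteriors:
  π_I·f_I = 0.34 × 0.0969471 = 0.032962
  π_II·f_II = 0.47 × 0.128571 = 0.0604286
  π_III·f_III = 0.19 × 0.109115 = 0.0207319
Evidence: 0.032962 + 0.0604286 + 0.0207319 = 0.114123
P(Population II | x) ≈ 0.530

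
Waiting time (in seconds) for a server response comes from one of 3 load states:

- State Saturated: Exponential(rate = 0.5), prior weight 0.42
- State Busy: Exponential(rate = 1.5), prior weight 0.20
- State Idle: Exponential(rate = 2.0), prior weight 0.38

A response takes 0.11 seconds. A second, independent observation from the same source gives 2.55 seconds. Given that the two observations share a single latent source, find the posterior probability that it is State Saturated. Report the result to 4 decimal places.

0.6379

By Bayes' theorem, P(k | x) = π_k f_k(x) / Σ_j π_j f_j(x).
Since both observations come from the same component, the likelihood for component k is f_k(x₁)·f_k(x₂).
  p_Saturated = [0.473243] × [0.139715] = 0.0661193
  p_Busy = [1.27184] × [0.0327277] = 0.0416244
  p_Idle = [1.60504] × [0.0121935] = 0.019571
Prior × likelihood for each component:
  π_Saturated·p_Saturated = 0.42 × 0.0661193 = 0.0277701
  π_Busy·p_Busy = 0.20 × 0.0416244 = 0.00832487
  π_Idle·p_Idle = 0.38 × 0.019571 = 0.00743699
Sum: 0.0277701 + 0.00832487 + 0.00743699 = 0.043532
P(State Saturated | data) = 0.0277701 / 0.043532 ≈ 0.6379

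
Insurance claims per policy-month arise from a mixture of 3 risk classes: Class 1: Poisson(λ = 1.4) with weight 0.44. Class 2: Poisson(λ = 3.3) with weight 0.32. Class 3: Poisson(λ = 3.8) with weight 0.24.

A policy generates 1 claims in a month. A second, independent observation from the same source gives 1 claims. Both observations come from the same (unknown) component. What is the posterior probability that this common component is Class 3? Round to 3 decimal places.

Posterior ∝ prior × likelihood, so P(k | x) ∝ π_k f_k(x); normalise over all components.
Since both observations come from the same component, the likelihood for component k is f_k(x₁)·f_k(x₂).
  f_1 = [0.345236] × [0.345236] = 0.119188
  f_2 = [0.121714] × [0.121714] = 0.0148144
  f_3 = [0.0850089] × [0.0850089] = 0.00722652
Multiply by the mixture weights:
  π_1·f_1 = 0.44 × 0.119188 = 0.0524426
  π_2·f_2 = 0.32 × 0.0148144 = 0.00474061
  π_3·f_3 = 0.24 × 0.00722652 = 0.00173436
Sum: 0.0524426 + 0.00474061 + 0.00173436 = 0.0589176
So the posterior for Class 3 is 0.00173436 / 0.0589176 ≈ 0.029.

0.029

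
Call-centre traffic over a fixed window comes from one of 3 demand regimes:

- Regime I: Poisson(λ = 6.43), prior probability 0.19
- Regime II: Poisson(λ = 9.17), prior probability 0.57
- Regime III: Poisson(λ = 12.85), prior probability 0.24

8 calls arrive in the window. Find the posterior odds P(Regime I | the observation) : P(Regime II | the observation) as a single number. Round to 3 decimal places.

Posterior odds = (π_i f_i(x)) / (π_j f_j(x)); the normalising sum cancels.
Component likelihoods at x = 8 calls:
  L_I = e^(−6.43)·6.43^8/8! = 0.116857
  L_II = e^(−9.17)·9.17^8/8! = 0.129108
  L_III = e^(−12.85)·12.85^8/8! = 0.0484195
Odds = (0.19/0.57) × (0.116857/0.129108) = 0.333333 × 0.905107 ≈ 0.302

0.302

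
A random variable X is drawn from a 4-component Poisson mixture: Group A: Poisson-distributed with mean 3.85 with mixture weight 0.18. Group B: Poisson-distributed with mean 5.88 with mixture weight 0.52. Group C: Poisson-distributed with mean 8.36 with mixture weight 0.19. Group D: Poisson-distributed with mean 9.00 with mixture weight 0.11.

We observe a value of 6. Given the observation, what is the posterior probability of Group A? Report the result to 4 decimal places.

Apply Bayes' rule: the posterior for each component is proportional to its prior times its likelihood at x.
Poisson probabilities:
  p_A = 0.0962494
  p_B = 0.160428
  p_C = 0.110969
  p_D = 0.0910903
Prior × likelihood for each component:
  P(Z=A)·p_A = 0.18 × 0.0962494 = 0.0173249
  P(Z=B)·p_B = 0.52 × 0.160428 = 0.0834225
  P(Z=C)·p_C = 0.19 × 0.110969 = 0.0210842
  P(Z=D)·p_D = 0.11 × 0.0910903 = 0.0100199
Denominator: 0.0173249 + 0.0834225 + 0.0210842 + 0.0100199 = 0.131852
P(Group A | x) ≈ 0.1314

0.1314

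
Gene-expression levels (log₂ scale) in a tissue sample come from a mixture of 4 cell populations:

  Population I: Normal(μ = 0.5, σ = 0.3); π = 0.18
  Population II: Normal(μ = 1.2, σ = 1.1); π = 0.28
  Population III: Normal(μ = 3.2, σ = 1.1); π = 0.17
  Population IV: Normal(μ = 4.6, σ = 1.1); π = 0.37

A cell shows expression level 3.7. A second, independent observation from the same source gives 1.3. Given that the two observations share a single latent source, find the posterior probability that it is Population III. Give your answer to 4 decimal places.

0.5895

By Bayes' theorem, P(k | x) = w_k f_k(x) / Σ_j w_j f_j(x).
Since both observations come from the same component, the likelihood for component k is f_k(x₁)·f_k(x₂).
  p_I = [(1/(0.3·√(2π)))·exp(−(3.7−0.5)²/(2·0.3²)) = 1.329808·exp(-56.88889) = 2.61372e-25] × [0.0379866] = 9.92862e-27
  p_II = [(1/(1.1·√(2π)))·exp(−(3.7−1.2)²/(2·1.1²)) = 0.362675·exp(-2.58264) = 0.0274087] × [0.361179] = 0.00989947
  p_III = [(1/(1.1·√(2π)))·exp(−(3.7−3.2)²/(2·1.1²)) = 0.362675·exp(-0.10331) = 0.327079] × [0.0815952] = 0.0266881
  p_IV = [(1/(1.1·√(2π)))·exp(−(3.7−4.6)²/(2·1.1²)) = 0.362675·exp(-0.33471) = 0.25951] × [0.00402895] = 0.00104555
Prior × likelihood for each component:
  w_I·p_I = 0.18 × 9.92862e-27 = 1.78715e-27
  w_II·p_II = 0.28 × 0.00989947 = 0.00277185
  w_III·p_III = 0.17 × 0.0266881 = 0.00453697
  w_IV·p_IV = 0.37 × 0.00104555 = 0.000386855
Denominator: 1.78715e-27 + 0.00277185 + 0.00453697 + 0.000386855 = 0.00769568
P(Population III | x₁, x₂) ≈ 0.5895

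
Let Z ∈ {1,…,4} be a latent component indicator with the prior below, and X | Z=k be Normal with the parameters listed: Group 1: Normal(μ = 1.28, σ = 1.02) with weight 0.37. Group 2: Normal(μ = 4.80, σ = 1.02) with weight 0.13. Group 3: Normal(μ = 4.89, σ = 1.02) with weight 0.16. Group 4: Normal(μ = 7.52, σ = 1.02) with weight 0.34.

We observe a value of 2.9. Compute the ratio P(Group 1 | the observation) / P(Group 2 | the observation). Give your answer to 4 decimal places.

4.5705

Only the two components matter; the odds are (π_i f_i(x)) / (π_j f_j(x)).
Evaluate each component's likelihood at the observed value:
  L_1 = (1/(1.02·√(2π)))·exp(−(2.9−1.28)²/(2·1.02²)) = 0.391120·exp(-1.26125) = 0.110805
  L_2 = (1/(1.02·√(2π)))·exp(−(2.9−4.80)²/(2·1.02²)) = 0.391120·exp(-1.73491) = 0.0689999
  L_3 = (1/(1.02·√(2π)))·exp(−(2.9−4.89)²/(2·1.02²)) = 0.391120·exp(-1.90316) = 0.0583146
  L_4 = (1/(1.02·√(2π)))·exp(−(2.9−7.52)²/(2·1.02²)) = 0.391120·exp(-10.25779) = 1.37218e-05
0.0409977 / 0.00896998 ≈ 4.5705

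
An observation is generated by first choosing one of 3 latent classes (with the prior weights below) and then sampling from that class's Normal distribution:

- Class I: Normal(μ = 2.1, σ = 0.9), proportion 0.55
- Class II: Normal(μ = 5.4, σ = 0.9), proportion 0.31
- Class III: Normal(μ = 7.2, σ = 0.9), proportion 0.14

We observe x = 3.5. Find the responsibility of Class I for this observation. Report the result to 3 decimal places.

Posterior ∝ prior × likelihood, so P(k | x) ∝ π_k f_k(x); normalise over all components.
Component likelihoods at x = 3.5:
  L_I = 0.132198
  L_II = 0.0477406
  L_III = 9.4757e-05
Multiply by the mixture weights:
  π_I·L_I = 0.55 × 0.132198 = 0.0727089
  π_II·L_II = 0.31 × 0.0477406 = 0.0147996
  π_III·L_III = 0.14 × 9.4757e-05 = 1.3266e-05
Marginal: 0.0727089 + 0.0147996 + 1.3266e-05 = 0.0875217
P(Class I | 3.5) = 0.0727089 / 0.0875217 ≈ 0.831

0.831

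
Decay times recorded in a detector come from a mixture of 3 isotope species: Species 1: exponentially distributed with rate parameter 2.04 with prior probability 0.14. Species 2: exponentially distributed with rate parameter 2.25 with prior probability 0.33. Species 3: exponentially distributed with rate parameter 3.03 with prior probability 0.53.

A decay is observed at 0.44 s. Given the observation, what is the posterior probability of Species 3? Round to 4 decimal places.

P(component k | x) = w_k·f_k(x) / marginal(x), where marginal(x) = Σ_j w_j·f_j(x).
Evaluate each component's likelihood at the observed value:
  f_1 = 0.831395
  f_2 = 0.836048
  f_3 = 0.798806
Unnormalised posteriors:
  w_1·f_1 = 0.14 × 0.831395 = 0.116395
  w_2·f_2 = 0.33 × 0.836048 = 0.275896
  w_3·f_3 = 0.53 × 0.798806 = 0.423367
Evidence: 0.116395 + 0.275896 + 0.423367 = 0.815658
Responsibility of Species 3: 0.423367 / 0.815658 ≈ 0.5190

0.5190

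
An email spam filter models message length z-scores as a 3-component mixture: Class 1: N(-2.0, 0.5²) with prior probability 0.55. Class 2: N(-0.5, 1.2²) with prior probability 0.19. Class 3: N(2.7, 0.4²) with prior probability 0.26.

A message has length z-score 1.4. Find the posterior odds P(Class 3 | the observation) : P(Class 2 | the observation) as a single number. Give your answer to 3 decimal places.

0.073

Only the two components matter; the odds are (π_i f_i(x)) / (π_j f_j(x)).
Component likelihoods at x = 1.4:
  f_1 = 7.26192e-11
  f_2 = 0.0949189
  f_3 = 0.00507262
Odds = (0.26/0.19) × (0.00507262/0.0949189) = 1.36842 × 0.0534416 ≈ 0.073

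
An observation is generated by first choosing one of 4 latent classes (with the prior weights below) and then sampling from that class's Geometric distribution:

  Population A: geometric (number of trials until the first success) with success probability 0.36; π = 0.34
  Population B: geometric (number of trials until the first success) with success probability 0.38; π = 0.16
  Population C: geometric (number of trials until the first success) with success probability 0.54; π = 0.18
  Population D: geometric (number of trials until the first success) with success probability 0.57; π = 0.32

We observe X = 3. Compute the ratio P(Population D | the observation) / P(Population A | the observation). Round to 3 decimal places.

0.673

The posterior odds equal the prior odds times the likelihood ratio: (w_i/w_j)·(f_i(x)/f_j(x)).
Evaluate each component's likelihood at the observed value:
  f_A = 0.36·(1−0.36)^2 = 0.36·0.4096 = 0.147456
  f_B = 0.38·(1−0.38)^2 = 0.38·0.3844 = 0.146072
  f_C = 0.54·(1−0.54)^2 = 0.54·0.2116 = 0.114264
  f_D = 0.57·(1−0.57)^2 = 0.57·0.1849 = 0.105393
Posterior odds = (w_D·f_D) / (w_A·f_A) = (0.32·0.105393) / (0.34·0.147456) = 0.0337258 / 0.050135 ≈ 0.673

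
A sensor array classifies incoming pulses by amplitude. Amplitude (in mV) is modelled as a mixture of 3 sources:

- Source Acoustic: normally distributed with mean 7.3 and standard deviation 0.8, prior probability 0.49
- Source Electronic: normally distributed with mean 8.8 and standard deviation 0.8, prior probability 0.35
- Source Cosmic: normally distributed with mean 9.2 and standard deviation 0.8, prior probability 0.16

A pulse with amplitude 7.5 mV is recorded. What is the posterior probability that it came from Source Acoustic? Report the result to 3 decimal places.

Posterior ∝ prior × likelihood, so P(k | x) ∝ π_k f_k(x); normalise over all components.
Normal densities:
  p_Acoustic = 0.483335
  p_Electronic = 0.133173
  p_Cosmic = 0.0521512
Weight by the priors:
  π_Acoustic·p_Acoustic = 0.49 × 0.483335 = 0.236834
  π_Electronic·p_Electronic = 0.35 × 0.133173 = 0.0466105
  π_Cosmic·p_Cosmic = 0.16 × 0.0521512 = 0.0083442
Marginal: 0.236834 + 0.0466105 + 0.0083442 = 0.291789
So the posterior for Source Acoustic is 0.236834 / 0.291789 ≈ 0.812.

0.812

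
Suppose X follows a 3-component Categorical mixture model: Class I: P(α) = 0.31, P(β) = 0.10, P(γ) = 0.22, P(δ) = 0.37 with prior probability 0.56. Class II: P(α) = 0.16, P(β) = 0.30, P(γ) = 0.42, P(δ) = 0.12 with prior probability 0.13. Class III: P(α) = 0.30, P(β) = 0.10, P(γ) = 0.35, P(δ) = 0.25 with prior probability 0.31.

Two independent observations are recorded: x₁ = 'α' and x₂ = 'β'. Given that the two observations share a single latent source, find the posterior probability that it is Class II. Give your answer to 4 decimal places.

P(component k | x) = w_k·f_k(x) / marginal(x), where marginal(x) = Σ_j w_j·f_j(x).
Since both observations come from the same component, the likelihood for component k is f_k(x₁)·f_k(x₂).
  L_I = [0.31] × [0.1] = 0.031
  L_II = [0.16] × [0.3] = 0.048
  L_III = [0.3] × [0.1] = 0.03
Prior × likelihood for each component:
  w_I·L_I = 0.56 × 0.031 = 0.01736
  w_II·L_II = 0.13 × 0.048 = 0.00624
  w_III·L_III = 0.31 × 0.03 = 0.0093
Evidence: 0.01736 + 0.00624 + 0.0093 = 0.0329
P(Class II | x) = 0.00624 / 0.0329 ≈ 0.1897

0.1897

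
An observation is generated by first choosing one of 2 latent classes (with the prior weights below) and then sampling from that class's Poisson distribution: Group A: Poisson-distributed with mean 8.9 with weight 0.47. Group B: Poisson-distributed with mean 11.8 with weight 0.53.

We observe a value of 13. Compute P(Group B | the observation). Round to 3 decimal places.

The responsibility of component k is π_k f_k(x) divided by Σ_j π_j f_j(x).
Poisson probabilities:
  L_A = e^(−8.9)·8.9^13/13! = 0.048147
  L_B = e^(−11.8)·11.8^13/13! = 0.103636
Weight by the priors:
  π_A·L_A = 0.47 × 0.048147 = 0.0226291
  π_B·L_B = 0.53 × 0.103636 = 0.0549271
Sum: 0.0226291 + 0.0549271 = 0.0775562
So the posterior for Group B is 0.0549271 / 0.0775562 ≈ 0.708.

0.708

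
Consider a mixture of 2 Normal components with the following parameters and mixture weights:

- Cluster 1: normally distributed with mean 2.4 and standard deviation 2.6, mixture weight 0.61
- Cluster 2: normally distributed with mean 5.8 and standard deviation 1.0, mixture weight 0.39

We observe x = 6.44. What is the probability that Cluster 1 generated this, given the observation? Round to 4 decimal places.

0.1808

Posterior ∝ prior × likelihood, so P(k | x) ∝ w_k f_k(x); normalise over all components.
Normal densities:
  f_1 = 0.0458826
  f_2 = 0.325062
Multiply by the mixture weights:
  w_1·f_1 = 0.61 × 0.0458826 = 0.0279884
  w_2·f_2 = 0.39 × 0.325062 = 0.126774
Denominator: 0.0279884 + 0.126774 = 0.154763
P(Cluster 1 | x) ≈ 0.1808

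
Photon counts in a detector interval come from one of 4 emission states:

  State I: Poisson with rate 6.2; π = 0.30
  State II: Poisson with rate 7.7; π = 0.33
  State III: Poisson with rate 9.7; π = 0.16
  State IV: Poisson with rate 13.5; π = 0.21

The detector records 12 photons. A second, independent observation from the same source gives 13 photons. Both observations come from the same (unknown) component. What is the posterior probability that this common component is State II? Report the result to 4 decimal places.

0.0892

Apply Bayes' rule: the posterior for each component is proportional to its prior times its likelihood at x.
Since both observations come from the same component, the likelihood for component k is f_k(x₁)·f_k(x₂).
  f_I = [e^(−6.2)·6.2^12/12! = 0.013669] × [0.00651907] = 8.91094e-05
  f_II = [e^(−7.7)·7.7^12/12! = 0.0410662] × [0.0243238] = 0.000998886
  f_III = [e^(−9.7)·9.7^12/12! = 0.0887702] × [0.0662363] = 0.00587981
  f_IV = [e^(−13.5)·13.5^12/12! = 0.10488] × [0.108914] = 0.0114229
Prior × likelihood for each component:
  P(Z=I)·f_I = 0.30 × 8.91094e-05 = 2.67328e-05
  P(Z=II)·f_II = 0.33 × 0.000998886 = 0.000329632
  P(Z=III)·f_III = 0.16 × 0.00587981 = 0.000940769
  P(Z=IV)·f_IV = 0.21 × 0.0114229 = 0.00239881
Denominator: 2.67328e-05 + 0.000329632 + 0.000940769 + 0.00239881 = 0.00369594
So the posterior for State II is 0.000329632 / 0.00369594 ≈ 0.0892.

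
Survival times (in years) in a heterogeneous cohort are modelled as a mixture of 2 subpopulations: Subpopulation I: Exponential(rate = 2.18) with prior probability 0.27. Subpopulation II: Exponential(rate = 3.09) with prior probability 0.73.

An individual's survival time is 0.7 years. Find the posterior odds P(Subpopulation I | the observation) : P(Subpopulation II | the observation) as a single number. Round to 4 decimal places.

Only the two components matter; the odds are (P(Z=i) f_i(x)) / (P(Z=j) f_j(x)).
Exponential densities:
  L_I = 0.47394
  L_II = 0.355287
Odds = (0.27/0.73) × (0.47394/0.355287) = 0.369863 × 1.33396 ≈ 0.4934

0.4934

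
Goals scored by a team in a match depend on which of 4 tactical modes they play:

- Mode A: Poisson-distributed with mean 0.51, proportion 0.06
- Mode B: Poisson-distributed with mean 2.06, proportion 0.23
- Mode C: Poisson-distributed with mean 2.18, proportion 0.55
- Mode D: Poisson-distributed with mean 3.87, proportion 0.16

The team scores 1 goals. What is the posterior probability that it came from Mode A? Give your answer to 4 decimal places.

The responsibility of component k is π_k f_k(x) divided by Σ_j π_j f_j(x).
Component likelihoods at x = 1 goals:
  L_A = e^(−0.51)·0.51^1/1! = 0.306253
  L_B = e^(−2.06)·2.06^1/1! = 0.262555
  L_C = e^(−2.18)·2.18^1/1! = 0.246431
  L_D = e^(−3.87)·3.87^1/1! = 0.0807219
Multiply by the mixture weights:
  π_A·L_A = 0.06 × 0.306253 = 0.0183752
  π_B·L_B = 0.23 × 0.262555 = 0.0603877
  π_C·L_C = 0.55 × 0.246431 = 0.135537
  π_D·L_D = 0.16 × 0.0807219 = 0.0129155
Marginal: 0.0183752 + 0.0603877 + 0.135537 + 0.0129155 = 0.227215
So the posterior for Mode A is 0.0183752 / 0.227215 ≈ 0.0809.

0.0809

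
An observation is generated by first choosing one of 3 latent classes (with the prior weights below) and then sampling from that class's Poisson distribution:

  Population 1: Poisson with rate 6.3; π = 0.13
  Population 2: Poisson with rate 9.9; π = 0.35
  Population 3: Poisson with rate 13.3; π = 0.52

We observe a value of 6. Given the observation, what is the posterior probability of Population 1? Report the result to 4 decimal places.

0.4114

Apply Bayes' rule: the posterior for each component is proportional to its prior times its likelihood at x.
Evaluate each component's likelihood at the observed value:
  L_1 = 0.159461
  L_2 = 0.065609
  L_3 = 0.0128724
Multiply by the mixture weights:
  π_1·L_1 = 0.13 × 0.159461 = 0.02073
  π_2·L_2 = 0.35 × 0.065609 = 0.0229631
  π_3·L_3 = 0.52 × 0.0128724 = 0.00669367
Denominator: 0.02073 + 0.0229631 + 0.00669367 = 0.0503868
Responsibility of Population 1: 0.02073 / 0.0503868 ≈ 0.4114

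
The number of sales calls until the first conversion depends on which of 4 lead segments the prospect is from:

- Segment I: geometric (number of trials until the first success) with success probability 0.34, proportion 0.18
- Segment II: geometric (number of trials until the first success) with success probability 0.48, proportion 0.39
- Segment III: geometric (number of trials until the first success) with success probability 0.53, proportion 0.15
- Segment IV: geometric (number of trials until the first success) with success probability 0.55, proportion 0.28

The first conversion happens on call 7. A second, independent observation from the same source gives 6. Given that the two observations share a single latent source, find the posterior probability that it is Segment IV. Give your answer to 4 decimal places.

0.0424

Apply Bayes' rule: the posterior for each component is proportional to its prior times its likelihood at x.
Since both observations come from the same component, the likelihood for component k is f_k(x₁)·f_k(x₂).
  L_I = [0.34·(1−0.34)^6 = 0.34·0.082654 = 0.0281023] × [0.0425793] = 0.00119658
  L_II = [0.48·(1−0.48)^6 = 0.48·0.0197706 = 0.00948989] × [0.0182498] = 0.000173189
  L_III = [0.53·(1−0.53)^6 = 0.53·0.0107792 = 0.00571298] × [0.0121553] = 6.9443e-05
  L_IV = [0.55·(1−0.55)^6 = 0.55·0.00830377 = 0.00456707] × [0.010149] = 4.63514e-05
Unnormalised posteriors:
  π_I·L_I = 0.18 × 0.00119658 = 0.000215384
  π_II·L_II = 0.39 × 0.000173189 = 6.75435e-05
  π_III·L_III = 0.15 × 6.9443e-05 = 1.04164e-05
  π_IV·L_IV = 0.28 × 4.63514e-05 = 1.29784e-05
Evidence: 0.000215384 + 6.75435e-05 + 1.04164e-05 + 1.29784e-05 = 0.000306322
P(Segment IV | x) = 1.29784e-05 / 0.000306322 ≈ 0.0424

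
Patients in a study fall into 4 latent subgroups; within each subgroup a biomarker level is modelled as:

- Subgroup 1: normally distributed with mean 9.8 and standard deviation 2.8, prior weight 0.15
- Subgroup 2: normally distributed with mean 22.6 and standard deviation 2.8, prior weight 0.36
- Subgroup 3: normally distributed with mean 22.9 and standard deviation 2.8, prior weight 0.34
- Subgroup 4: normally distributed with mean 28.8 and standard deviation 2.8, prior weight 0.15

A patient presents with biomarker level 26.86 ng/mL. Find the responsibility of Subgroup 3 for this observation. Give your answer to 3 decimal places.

By Bayes' theorem, P(k | x) = π_k f_k(x) / Σ_j π_j f_j(x).
Normal densities:
  p_1 = (1/(2.8·√(2π)))·exp(−(26.86−9.8)²/(2·2.8²)) = 0.142479·exp(-18.56145) = 1.2377e-09
  p_2 = (1/(2.8·√(2π)))·exp(−(26.86−22.6)²/(2·2.8²)) = 0.142479·exp(-1.15737) = 0.0447828
  p_3 = (1/(2.8·√(2π)))·exp(−(26.86−22.9)²/(2·2.8²)) = 0.142479·exp(-1.00010) = 0.0524099
  p_4 = (1/(2.8·√(2π)))·exp(−(26.86−28.8)²/(2·2.8²)) = 0.142479·exp(-0.24003) = 0.112075
Weight by the priors:
  π_1·p_1 = 0.15 × 1.2377e-09 = 1.85655e-10
  π_2·p_2 = 0.36 × 0.0447828 = 0.0161218
  π_3·p_3 = 0.34 × 0.0524099 = 0.0178194
  π_4·p_4 = 0.15 × 0.112075 = 0.0168113
Evidence: 1.85655e-10 + 0.0161218 + 0.0178194 + 0.0168113 = 0.0507525
So the posterior for Subgroup 3 is 0.0178194 / 0.0507525 ≈ 0.351.

0.351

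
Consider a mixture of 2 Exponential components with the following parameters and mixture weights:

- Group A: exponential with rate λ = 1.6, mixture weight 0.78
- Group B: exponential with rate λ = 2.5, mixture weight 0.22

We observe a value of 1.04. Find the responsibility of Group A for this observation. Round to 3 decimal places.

Posterior ∝ prior × likelihood, so P(k | x) ∝ π_k f_k(x); normalise over all components.
Evaluate each component's likelihood at the observed value:
  f_A = 1.6·e^(−1.6·1.04) = 1.6·e^(−1.6640) = 0.303008
  f_B = 2.5·e^(−2.5·1.04) = 2.5·e^(−2.6000) = 0.185684
Prior × likelihood for each component:
  π_A·f_A = 0.78 × 0.303008 = 0.236346
  π_B·f_B = 0.22 × 0.185684 = 0.0408505
Denominator: 0.236346 + 0.0408505 = 0.277197
So the posterior for Group A is 0.236346 / 0.277197 ≈ 0.853.

0.853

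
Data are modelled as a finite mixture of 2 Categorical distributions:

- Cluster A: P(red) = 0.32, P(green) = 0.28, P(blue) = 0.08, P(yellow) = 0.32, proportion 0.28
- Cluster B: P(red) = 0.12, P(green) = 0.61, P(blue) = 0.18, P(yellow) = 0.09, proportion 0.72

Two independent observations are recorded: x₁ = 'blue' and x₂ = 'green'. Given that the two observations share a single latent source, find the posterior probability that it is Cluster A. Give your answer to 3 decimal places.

0.074

Posterior ∝ prior × likelihood, so P(k | x) ∝ π_k f_k(x); normalise over all components.
Since both observations come from the same component, the likelihood for component k is f_k(x₁)·f_k(x₂).
  L_A = [0.08] × [0.28] = 0.0224
  L_B = [0.18] × [0.61] = 0.1098
Prior × likelihood for each component:
  π_A·L_A = 0.28 × 0.0224 = 0.006272
  π_B·L_B = 0.72 × 0.1098 = 0.079056
Sum: 0.006272 + 0.079056 = 0.085328
P(Cluster A | x₁, x₂) = 0.006272 / 0.085328 ≈ 0.074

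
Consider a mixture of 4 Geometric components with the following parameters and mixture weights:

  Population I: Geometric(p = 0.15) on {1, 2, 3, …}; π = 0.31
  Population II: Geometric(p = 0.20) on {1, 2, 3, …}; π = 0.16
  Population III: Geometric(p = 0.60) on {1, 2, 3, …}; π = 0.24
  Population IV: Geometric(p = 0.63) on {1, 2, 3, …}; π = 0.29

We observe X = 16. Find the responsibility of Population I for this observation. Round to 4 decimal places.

0.7829

Posterior ∝ prior × likelihood, so P(k | x) ∝ P(Z=k) f_k(x); normalise over all components.
Evaluate each component's likelihood at the observed value:
  p_I = 0.15·(1−0.15)^15 = 0.15·0.0873542 = 0.0131031
  p_II = 0.20·(1−0.20)^15 = 0.20·0.0351844 = 0.00703687
  p_III = 0.60·(1−0.60)^15 = 0.60·1.07374e-06 = 6.44245e-07
  p_IV = 0.63·(1−0.63)^15 = 0.63·3.33446e-07 = 2.10071e-07
Prior × likelihood for each component:
  P(Z=I)·p_I = 0.31 × 0.0131031 = 0.00406197
  P(Z=II)·p_II = 0.16 × 0.00703687 = 0.0011259
  P(Z=III)·p_III = 0.24 × 6.44245e-07 = 1.54619e-07
  P(Z=IV)·p_IV = 0.29 × 2.10071e-07 = 6.09206e-08
Evidence: 0.00406197 + 0.0011259 + 1.54619e-07 + 6.09206e-08 = 0.00518809
P(Population I | x) ≈ 0.7829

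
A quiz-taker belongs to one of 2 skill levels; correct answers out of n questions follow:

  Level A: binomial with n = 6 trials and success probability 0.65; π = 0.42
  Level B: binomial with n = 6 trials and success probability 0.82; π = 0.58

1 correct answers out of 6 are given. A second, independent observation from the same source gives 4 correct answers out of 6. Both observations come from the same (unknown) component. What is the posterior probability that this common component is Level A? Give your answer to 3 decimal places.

0.960

P(component k | x) = P(Z=k)·f_k(x) / marginal(x), where marginal(x) = Σ_j P(Z=j)·f_j(x).
Since both observations come from the same component, the likelihood for component k is f_k(x₁)·f_k(x₂).
  p_A = [0.0204835] × [0.328005] = 0.00671871
  p_B = [0.000929667] × [0.219731] = 0.000204277
Multiply by the mixture weights:
  P(Z=A)·p_A = 0.42 × 0.00671871 = 0.00282186
  P(Z=B)·p_B = 0.58 × 0.000204277 = 0.000118481
Normaliser: 0.00282186 + 0.000118481 = 0.00294034
Responsibility of Level A: 0.00282186 / 0.00294034 ≈ 0.960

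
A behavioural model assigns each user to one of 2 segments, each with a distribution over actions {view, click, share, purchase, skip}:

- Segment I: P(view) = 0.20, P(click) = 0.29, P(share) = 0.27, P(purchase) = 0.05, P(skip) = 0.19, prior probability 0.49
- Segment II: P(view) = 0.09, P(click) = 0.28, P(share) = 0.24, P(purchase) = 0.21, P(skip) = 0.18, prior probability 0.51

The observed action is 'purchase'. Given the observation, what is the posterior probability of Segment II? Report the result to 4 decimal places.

0.8138

By Bayes' theorem, P(k | x) = P(Z=k) f_k(x) / Σ_j P(Z=j) f_j(x).
Categorical probabilities:
  f_I = 0.05
  f_II = 0.21
Unnormalised posteriors:
  P(Z=I)·f_I = 0.49 × 0.05 = 0.0245
  P(Z=II)·f_II = 0.51 × 0.21 = 0.1071
Normaliser: 0.0245 + 0.1071 = 0.1316
So the posterior for Segment II is 0.1071 / 0.1316 ≈ 0.8138.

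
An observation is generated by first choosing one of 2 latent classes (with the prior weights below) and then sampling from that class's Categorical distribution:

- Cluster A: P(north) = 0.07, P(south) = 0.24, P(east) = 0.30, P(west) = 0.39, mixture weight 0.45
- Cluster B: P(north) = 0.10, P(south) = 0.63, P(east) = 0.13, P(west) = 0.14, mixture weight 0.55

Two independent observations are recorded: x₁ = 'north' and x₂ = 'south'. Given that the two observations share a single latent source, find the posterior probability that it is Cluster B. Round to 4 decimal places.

Apply Bayes' rule: the posterior for each component is proportional to its prior times its likelihood at x.
Since both observations come from the same component, the likelihood for component k is f_k(x₁)·f_k(x₂).
  L_A = [P(north | comp) = 0.07] × [0.24] = 0.0168
  L_B = [P(north | comp) = 0.10] × [0.63] = 0.063
Unnormalised posteriors:
  w_A·L_A = 0.45 × 0.0168 = 0.00756
  w_B·L_B = 0.55 × 0.063 = 0.03465
Sum: 0.00756 + 0.03465 = 0.04221
Responsibility of Cluster B: 0.03465 / 0.04221 ≈ 0.8209

0.8209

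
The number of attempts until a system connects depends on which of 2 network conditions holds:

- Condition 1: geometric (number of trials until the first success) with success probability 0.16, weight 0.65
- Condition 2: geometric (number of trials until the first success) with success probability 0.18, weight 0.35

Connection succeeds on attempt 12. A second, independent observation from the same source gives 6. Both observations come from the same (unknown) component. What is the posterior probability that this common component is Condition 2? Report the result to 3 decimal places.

0.317

The responsibility of component k is π_k f_k(x) divided by Σ_j π_j f_j(x).
Since both observations come from the same component, the likelihood for component k is f_k(x₁)·f_k(x₂).
  p_1 = [0.0235067] × [0.0669139] = 0.00157293
  p_2 = [0.0202873] × [0.0667332] = 0.00135384
Prior × likelihood for each component:
  π_1·p_1 = 0.65 × 0.00157293 = 0.0010224
  π_2·p_2 = 0.35 × 0.00135384 = 0.000473843
Marginal: 0.0010224 + 0.000473843 = 0.00149625
P(Condition 2 | x₁,x₂) = 0.000473843 / 0.00149625 ≈ 0.317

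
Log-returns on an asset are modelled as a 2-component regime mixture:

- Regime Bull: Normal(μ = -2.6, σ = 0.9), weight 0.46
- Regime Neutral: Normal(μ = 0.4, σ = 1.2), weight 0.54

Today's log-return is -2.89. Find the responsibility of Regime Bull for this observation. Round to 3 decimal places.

Posterior ∝ prior × likelihood, so P(k | x) ∝ π_k f_k(x); normalise over all components.
Component likelihoods at x = -2.89:
  f_Bull = (1/(0.9·√(2π)))·exp(−(-2.89−-2.6)²/(2·0.9²)) = 0.443269·exp(-0.05191) = 0.420845
  f_Neutral = (1/(1.2·√(2π)))·exp(−(-2.89−0.4)²/(2·1.2²)) = 0.332452·exp(-3.75837) = 0.00775337
Multiply by the mixture weights:
  π_Bull·f_Bull = 0.46 × 0.420845 = 0.193589
  π_Neutral·f_Neutral = 0.54 × 0.00775337 = 0.00418682
Sum: 0.193589 + 0.00418682 = 0.197775
Responsibility of Regime Bull: 0.193589 / 0.197775 ≈ 0.979

0.979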